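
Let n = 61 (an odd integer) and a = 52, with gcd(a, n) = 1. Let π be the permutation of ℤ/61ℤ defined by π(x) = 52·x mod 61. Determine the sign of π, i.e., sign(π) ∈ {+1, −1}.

Orbit of 20 under x↦52x: [20, 3, 34, 60, 9, 41, 58]… (length divides ord_61(52)).
Cycle lengths of π_52 on ℤ/61ℤ: [10, 10, 10, 10, 10, 10, 1]; 7 cycles in total.
sign(π) = (−1)^{n − #cycles} = (−1)^{61−7} = (−1)^54 = +1.
The Jacobi symbol (52|61) = +1 (Zolotarev) agrees.

+1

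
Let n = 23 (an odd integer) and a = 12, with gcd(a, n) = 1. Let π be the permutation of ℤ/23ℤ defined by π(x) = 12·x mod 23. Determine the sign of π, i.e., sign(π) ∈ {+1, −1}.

+1

Trace 4: π^k(4) = [4, 2, 1, 12, 6, 3, 13] for k=0..6.
The orbit structure of x ↦ 12x mod 23: 3 orbits of sizes [11, 11, 1].
n − c = 23 − 3 = 20; sign = (−1)^20 = +1.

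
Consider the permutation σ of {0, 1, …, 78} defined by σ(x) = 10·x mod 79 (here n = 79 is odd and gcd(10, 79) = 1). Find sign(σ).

Orbit of 18 under x↦10x: [18, 22, 62, 67, 38, 64, 8]… (length divides ord_79(10)).
The orbit structure of x ↦ 10x mod 79: 7 orbits of sizes [13, 13, 13, 13, 13, 13, 1].
n − c = 79 − 7 = 72; sign = (−1)^72 = +1.

+1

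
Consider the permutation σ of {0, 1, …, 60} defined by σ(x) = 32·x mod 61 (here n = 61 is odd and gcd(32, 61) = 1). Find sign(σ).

Trace 40: π^k(40) = [40, 60, 29, 13, 50, 14, 21] for k=0..6.
Decompose π into cycles: lengths [12, 12, 12, 12, 12, 1] (6 cycles, including the fixed point 0).
With 6 cycles on 61 points, sign = (−1)^{61−6} = -1.
(32|61)_J = -1 (Zolotarev's lemma cross-check).

-1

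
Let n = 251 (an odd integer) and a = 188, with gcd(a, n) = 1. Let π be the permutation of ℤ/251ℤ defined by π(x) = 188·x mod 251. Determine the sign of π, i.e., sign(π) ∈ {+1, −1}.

-1

Trace 63: π^k(63) = [63, 47, 51, 50, 113, 160, 211] for k=0..6.
Cycle lengths of π_188 on ℤ/251ℤ: [50, 50, 50, 50, 50, 1]; 6 cycles in total.
251 − 6 = 245 transpositions; sign(π) = (−1)^245 = -1.
(188|251)_J = -1 (Zolotarev's lemma cross-check).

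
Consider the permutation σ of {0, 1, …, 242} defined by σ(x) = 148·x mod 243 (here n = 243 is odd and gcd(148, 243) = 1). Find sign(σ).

Trace 34: π^k(34) = [34, 172, 184, 16, 181, 58, 79] for k=0..6.
Cycle type of π: 81×2 + 27×2 + 9×2 + 3×2 + 1×3; total 11 cycles.
Σ(ℓ_i−1) = 243−11 = 232; sign = (−1)^232 = +1.
Check: (148/243) = +1 by Zolotarev.

+1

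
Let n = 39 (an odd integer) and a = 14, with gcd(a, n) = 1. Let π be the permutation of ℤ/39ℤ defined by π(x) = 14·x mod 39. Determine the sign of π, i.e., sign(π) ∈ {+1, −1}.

-1

Start at x=1: 1 → 14 → 1 (one orbit).
Decompose π into cycles: lengths [2, 2, 2, 2, 2, 2, 2, 2, 2, 2, 2, 2, 2, 1, 1, 1, 1, 1, 1, 1, 1, 1, 1, 1, 1, 1] (26 cycles, including the fixed point 0).
39 − 26 = 13 transpositions; sign(π) = (−1)^13 = -1.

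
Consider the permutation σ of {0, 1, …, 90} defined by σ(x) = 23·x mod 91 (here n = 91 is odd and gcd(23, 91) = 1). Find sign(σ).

Start at x=16: 16 → 4 → 1 → 23 → 74 → 64 → 16 (one orbit).
The orbit structure of x ↦ 23x mod 91: 17 orbits of sizes [6, 6, 6, 6, 6, 6, 6, 6, 6, 6, 6, 6, 6, 6, 3, 3, 1].
17 cycles on 91: each ℓ→(−1)^(ℓ−1), product (−1)^74 = +1.

+1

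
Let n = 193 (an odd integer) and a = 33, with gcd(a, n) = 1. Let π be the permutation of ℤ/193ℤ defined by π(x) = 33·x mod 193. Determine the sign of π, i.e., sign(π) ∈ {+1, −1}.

-1

Start at x=27: 27 → 119 → 67 → 88 → 9 → 104 → 151 → … (one orbit).
π_33 has 4 disjoint cycles with lengths [64, 64, 64, 1] on {0,…,192}.
Σ(ℓ_i−1) = 193−4 = 189; sign = (−1)^189 = -1.
(33|193)_J = -1 (Zolotarev's lemma cross-check).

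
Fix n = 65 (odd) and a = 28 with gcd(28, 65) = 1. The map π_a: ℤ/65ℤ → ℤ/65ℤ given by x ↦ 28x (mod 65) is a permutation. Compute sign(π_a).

Trace 1: π^k(1) = [1, 28, 4, 47, 16, 58, 64] for k=0..6.
The orbit structure of x ↦ 28x mod 65: 7 orbits of sizes [12, 12, 12, 12, 12, 4, 1].
Σ(ℓ_i−1) = 65−7 = 58; sign = (−1)^58 = +1.
The Jacobi symbol (28|65) = +1 (Zolotarev) agrees.

+1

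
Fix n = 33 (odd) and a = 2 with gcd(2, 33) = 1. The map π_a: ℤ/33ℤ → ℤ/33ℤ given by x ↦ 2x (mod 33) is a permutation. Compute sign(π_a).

Trace 29: π^k(29) = [29, 25, 17, 1, 2, 4, 8] for k=0..6.
π_2 has 5 disjoint cycles with lengths [10, 10, 10, 2, 1] on {0,…,32}.
sign(π) = (−1)^{n − #cycles} = (−1)^{33−5} = (−1)^28 = +1.
Via Zolotarev, sign(π_{2}) = (2|33) = +1.

+1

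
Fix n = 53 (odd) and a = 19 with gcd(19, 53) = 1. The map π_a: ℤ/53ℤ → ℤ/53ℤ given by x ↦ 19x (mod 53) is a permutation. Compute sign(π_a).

-1

Trace 22: π^k(22) = [22, 47, 45, 7, 27, 36, 48] for k=0..6.
2 cycles of lengths [52, 1].
53 − 2 = 51 transpositions; sign(π) = (−1)^51 = -1.
(19|53)_J = -1 (Zolotarev's lemma cross-check).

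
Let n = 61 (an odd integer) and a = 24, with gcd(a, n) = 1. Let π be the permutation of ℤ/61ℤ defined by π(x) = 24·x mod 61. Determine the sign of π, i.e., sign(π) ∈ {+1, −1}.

-1

Start at x=41: 41 → 8 → 9 → 33 → 60 → 37 → 34 → … (one orbit).
π_24 has 4 disjoint cycles with lengths [20, 20, 20, 1] on {0,…,60}.
n − c = 61 − 4 = 57; sign = (−1)^57 = -1.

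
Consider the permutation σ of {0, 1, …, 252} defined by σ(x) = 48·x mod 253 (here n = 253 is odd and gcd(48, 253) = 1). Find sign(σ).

+1

Start at x=188: 188 → 169 → 16 → 9 → 179 → 243 → 26 → … (one orbit).
Cycle type of π: 55×4 + 11×2 + 5×2 + 1; total 9 cycles.
Σ(ℓ_i−1) = 253−9 = 244; sign = (−1)^244 = +1.
The Jacobi symbol (48|253) = +1 (Zolotarev) agrees.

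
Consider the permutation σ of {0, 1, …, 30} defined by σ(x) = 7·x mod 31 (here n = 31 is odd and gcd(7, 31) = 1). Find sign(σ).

+1

Start at x=8: 8 → 25 → 20 → 16 → 19 → 9 → 1 → … (one orbit).
Cycle type of π: 15×2 + 1; total 3 cycles.
sign(π) = (−1)^{n − #cycles} = (−1)^{31−3} = (−1)^28 = +1.
The Jacobi symbol (7|31) = +1 (Zolotarev) agrees.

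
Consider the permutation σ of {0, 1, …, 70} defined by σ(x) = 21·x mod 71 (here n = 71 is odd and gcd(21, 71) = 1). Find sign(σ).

Orbit of 49 under x↦21x: [49, 35, 25, 28, 20, 65, 16]… (length divides ord_71(21)).
2 cycles of lengths [70, 1].
With 2 cycles on 71 points, sign = (−1)^{71−2} = -1.
The Jacobi symbol (21|71) = -1 (Zolotarev) agrees.

-1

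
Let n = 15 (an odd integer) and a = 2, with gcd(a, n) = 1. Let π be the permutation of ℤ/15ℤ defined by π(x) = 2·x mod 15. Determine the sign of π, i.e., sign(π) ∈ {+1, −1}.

+1

Start at x=4: 4 → 8 → 1 → 2 → 4 (one orbit).
The orbit structure of x ↦ 2x mod 15: 5 orbits of sizes [4, 4, 4, 2, 1].
Σ(ℓ_i−1) = 15−5 = 10; sign = (−1)^10 = +1.
The Jacobi symbol (2|15) = +1 (Zolotarev) agrees.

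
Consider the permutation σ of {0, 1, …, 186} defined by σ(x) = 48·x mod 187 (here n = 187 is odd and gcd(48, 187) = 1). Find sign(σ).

-1

Start at x=53: 53 → 113 → 1 → 48 → 60 → 75 → 47 → … (one orbit).
6 cycles of lengths [80, 80, 16, 5, 5, 1].
With 6 cycles on 187 points, sign = (−1)^{187−6} = -1.
Zolotarev: (48|187) = -1, matching the cycle-count sign.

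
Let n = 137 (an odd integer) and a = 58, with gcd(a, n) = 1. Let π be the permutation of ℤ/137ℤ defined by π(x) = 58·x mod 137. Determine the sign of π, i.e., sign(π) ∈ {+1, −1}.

-1

Start at x=51: 51 → 81 → 40 → 128 → 26 → 1 → 58 → … (one orbit).
The orbit structure of x ↦ 58x mod 137: 2 orbits of sizes [136, 1].
2 cycles on 137: each ℓ→(−1)^(ℓ−1), product (−1)^135 = -1.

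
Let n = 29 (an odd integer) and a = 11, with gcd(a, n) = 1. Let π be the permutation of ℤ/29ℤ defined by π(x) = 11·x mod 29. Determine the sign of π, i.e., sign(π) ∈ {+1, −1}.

-1

Start at x=5: 5 → 26 → 25 → 14 → 9 → 12 → 16 → … (one orbit).
Cycle lengths of π_11 on ℤ/29ℤ: [28, 1]; 2 cycles in total.
Σ(ℓ_i−1) = 29−2 = 27; sign = (−1)^27 = -1.
Check: (11/29) = -1 by Zolotarev.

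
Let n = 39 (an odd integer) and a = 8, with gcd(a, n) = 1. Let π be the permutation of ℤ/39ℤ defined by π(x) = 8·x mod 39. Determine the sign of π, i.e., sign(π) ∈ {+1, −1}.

+1

Start at x=1: 1 → 8 → 25 → 5 → 1 (one orbit).
Decompose π into cycles: lengths [4, 4, 4, 4, 4, 4, 4, 4, 4, 2, 1] (11 cycles, including the fixed point 0).
Σ(ℓ_i−1) = 39−11 = 28; sign = (−1)^28 = +1.
Via Zolotarev, sign(π_{8}) = (8|39) = +1.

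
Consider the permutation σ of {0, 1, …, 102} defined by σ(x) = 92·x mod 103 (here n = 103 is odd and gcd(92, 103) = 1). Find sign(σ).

+1

Orbit of 29 under x↦92x: [29, 93, 7, 26, 23, 56, 2]… (length divides ord_103(92)).
π_92 has 3 disjoint cycles with lengths [51, 51, 1] on {0,…,102}.
103 − 3 = 100 transpositions; sign(π) = (−1)^100 = +1.
The Jacobi symbol (92|103) = +1 (Zolotarev) agrees.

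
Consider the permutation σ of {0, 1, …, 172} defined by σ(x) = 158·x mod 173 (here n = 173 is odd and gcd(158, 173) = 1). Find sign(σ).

+1

Trace 52: π^k(52) = [52, 85, 109, 95, 132, 96, 117] for k=0..6.
Cycle lengths of π_158 on ℤ/173ℤ: [43, 43, 43, 43, 1]; 5 cycles in total.
173 − 5 = 168 transpositions; sign(π) = (−1)^168 = +1.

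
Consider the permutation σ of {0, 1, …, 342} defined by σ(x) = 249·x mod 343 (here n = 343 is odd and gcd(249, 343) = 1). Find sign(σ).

+1

Start at x=165: 165 → 268 → 190 → 319 → 198 → 253 → 228 → … (one orbit).
7 cycles of lengths [147, 147, 21, 21, 3, 3, 1].
n − c = 343 − 7 = 336; sign = (−1)^336 = +1.
The Jacobi symbol (249|343) = +1 (Zolotarev) agrees.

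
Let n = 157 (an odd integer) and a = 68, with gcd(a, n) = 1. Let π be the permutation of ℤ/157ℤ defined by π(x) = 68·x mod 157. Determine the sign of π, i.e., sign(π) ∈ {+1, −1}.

Start at x=146: 146 → 37 → 4 → 115 → 127 → 1 → 68 → … (one orbit).
Decompose π into cycles: lengths [78, 78, 1] (3 cycles, including the fixed point 0).
n − c = 157 − 3 = 154; sign = (−1)^154 = +1.
The Jacobi symbol (68|157) = +1 (Zolotarev) agrees.

+1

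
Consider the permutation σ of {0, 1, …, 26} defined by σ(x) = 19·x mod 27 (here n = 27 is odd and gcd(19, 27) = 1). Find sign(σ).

+1

Start at x=19: 19 → 10 → 1 → 19 (one orbit).
Cycle type of π: 3×6 + 1×9; total 15 cycles.
With 15 cycles on 27 points, sign = (−1)^{27−15} = +1.
Check: (19/27) = +1 by Zolotarev.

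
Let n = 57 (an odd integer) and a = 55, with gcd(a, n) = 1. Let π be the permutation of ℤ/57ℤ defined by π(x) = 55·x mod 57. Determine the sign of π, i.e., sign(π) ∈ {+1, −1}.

+1

Orbit of 7 under x↦55x: [7, 43, 28, 1, 55, 4, 49]… (length divides ord_57(55)).
The orbit structure of x ↦ 55x mod 57: 9 orbits of sizes [9, 9, 9, 9, 9, 9, 1, 1, 1].
Σ(ℓ_i−1) = 57−9 = 48; sign = (−1)^48 = +1.
Via Zolotarev, sign(π_{55}) = (55|57) = +1.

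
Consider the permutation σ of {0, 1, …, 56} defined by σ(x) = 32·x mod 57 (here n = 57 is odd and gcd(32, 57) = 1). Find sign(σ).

+1

Orbit of 28 under x↦32x: [28, 41, 1, 32, 55, 50, 4]… (length divides ord_57(32)).
Decompose π into cycles: lengths [18, 18, 18, 2, 1] (5 cycles, including the fixed point 0).
n − c = 57 − 5 = 52; sign = (−1)^52 = +1.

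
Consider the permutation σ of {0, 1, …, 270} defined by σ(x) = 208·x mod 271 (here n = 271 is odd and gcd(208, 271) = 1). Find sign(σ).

-1

Start at x=47: 47 → 20 → 95 → 248 → 94 → 40 → 190 → … (one orbit).
Decompose π into cycles: lengths [270, 1] (2 cycles, including the fixed point 0).
2 cycles on 271: each ℓ→(−1)^(ℓ−1), product (−1)^269 = -1.
Zolotarev: (208|271) = -1, matching the cycle-count sign.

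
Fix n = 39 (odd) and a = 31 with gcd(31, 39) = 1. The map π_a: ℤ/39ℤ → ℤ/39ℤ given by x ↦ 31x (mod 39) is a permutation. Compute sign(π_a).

Orbit of 31 under x↦31x: [31, 25, 34, 1]… (length divides ord_39(31)).
The orbit structure of x ↦ 31x mod 39: 12 orbits of sizes [4, 4, 4, 4, 4, 4, 4, 4, 4, 1, 1, 1].
n − c = 39 − 12 = 27; sign = (−1)^27 = -1.
The Jacobi symbol (31|39) = -1 (Zolotarev) agrees.

-1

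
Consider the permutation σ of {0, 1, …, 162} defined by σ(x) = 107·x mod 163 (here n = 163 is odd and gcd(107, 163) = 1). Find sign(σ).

-1

Trace 56: π^k(56) = [56, 124, 65, 109, 90, 13, 87] for k=0..6.
Cycle lengths of π_107 on ℤ/163ℤ: [162, 1]; 2 cycles in total.
Σ(ℓ_i−1) = 163−2 = 161; sign = (−1)^161 = -1.
Via Zolotarev, sign(π_{107}) = (107|163) = -1.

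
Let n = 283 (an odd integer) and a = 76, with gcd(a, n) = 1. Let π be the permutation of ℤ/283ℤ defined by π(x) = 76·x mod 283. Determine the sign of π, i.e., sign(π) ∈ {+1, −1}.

-1

Start at x=275: 275 → 241 → 204 → 222 → 175 → 282 → 207 → … (one orbit).
Decompose π into cycles: lengths [94, 94, 94, 1] (4 cycles, including the fixed point 0).
283 − 4 = 279 transpositions; sign(π) = (−1)^279 = -1.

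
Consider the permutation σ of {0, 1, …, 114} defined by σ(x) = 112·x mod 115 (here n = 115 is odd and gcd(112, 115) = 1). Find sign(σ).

+1

Start at x=29: 29 → 28 → 31 → 22 → 49 → 83 → 96 → … (one orbit).
Cycle lengths of π_112 on ℤ/115ℤ: [44, 44, 22, 4, 1]; 5 cycles in total.
115 − 5 = 110 transpositions; sign(π) = (−1)^110 = +1.
Zolotarev: (112|115) = +1, matching the cycle-count sign.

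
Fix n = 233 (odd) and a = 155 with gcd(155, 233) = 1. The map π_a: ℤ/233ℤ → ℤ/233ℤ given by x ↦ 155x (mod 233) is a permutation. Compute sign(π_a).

-1

Orbit of 68 under x↦155x: [68, 55, 137, 32, 67, 133, 111]… (length divides ord_233(155)).
The orbit structure of x ↦ 155x mod 233: 2 orbits of sizes [232, 1].
Σ(ℓ_i−1) = 233−2 = 231; sign = (−1)^231 = -1.
Via Zolotarev, sign(π_{155}) = (155|233) = -1.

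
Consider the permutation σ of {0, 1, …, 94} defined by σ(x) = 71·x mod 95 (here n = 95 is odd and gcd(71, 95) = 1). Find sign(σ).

Orbit of 51 under x↦71x: [51, 11, 21, 66, 31, 16, 91]… (length divides ord_95(71)).
The orbit structure of x ↦ 71x mod 95: 10 orbits of sizes [18, 18, 18, 18, 18, 1, 1, 1, 1, 1].
sign(π) = (−1)^{n − #cycles} = (−1)^{95−10} = (−1)^85 = -1.
The Jacobi symbol (71|95) = -1 (Zolotarev) agrees.

-1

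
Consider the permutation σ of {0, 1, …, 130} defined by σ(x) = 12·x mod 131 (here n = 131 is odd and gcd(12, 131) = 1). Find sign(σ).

Start at x=112: 112 → 34 → 15 → 49 → 64 → 113 → 46 → … (one orbit).
Cycle lengths of π_12 on ℤ/131ℤ: [65, 65, 1]; 3 cycles in total.
sign(π) = (−1)^{n − #cycles} = (−1)^{131−3} = (−1)^128 = +1.

+1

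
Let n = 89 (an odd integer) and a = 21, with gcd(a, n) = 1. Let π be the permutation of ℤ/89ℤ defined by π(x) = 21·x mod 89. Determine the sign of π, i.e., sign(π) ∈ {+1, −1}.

Start at x=81: 81 → 10 → 32 → 49 → 50 → 71 → 67 → … (one orbit).
The orbit structure of x ↦ 21x mod 89: 3 orbits of sizes [44, 44, 1].
With 3 cycles on 89 points, sign = (−1)^{89−3} = +1.

+1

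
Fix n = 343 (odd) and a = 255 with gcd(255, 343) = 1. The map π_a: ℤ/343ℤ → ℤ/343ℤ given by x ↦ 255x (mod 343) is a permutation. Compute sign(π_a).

-1

Trace 123: π^k(123) = [123, 152, 1, 255, 198, 69, 102] for k=0..6.
π_255 has 4 disjoint cycles with lengths [294, 42, 6, 1] on {0,…,342}.
Σ(ℓ_i−1) = 343−4 = 339; sign = (−1)^339 = -1.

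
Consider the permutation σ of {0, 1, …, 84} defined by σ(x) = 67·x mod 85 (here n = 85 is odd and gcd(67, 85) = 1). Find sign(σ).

Orbit of 1 under x↦67x: [1, 67, 69, 33]… (length divides ord_85(67)).
Decompose π into cycles: lengths [4, 4, 4, 4, 4, 4, 4, 4, 4, 4, 4, 4, 4, 4, 4, 4, 4, 2, 2, 2, 2, 2, 2, 2, 2, 1] (26 cycles, including the fixed point 0).
sign(π) = (−1)^{n − #cycles} = (−1)^{85−26} = (−1)^59 = -1.
The Jacobi symbol (67|85) = -1 (Zolotarev) agrees.

-1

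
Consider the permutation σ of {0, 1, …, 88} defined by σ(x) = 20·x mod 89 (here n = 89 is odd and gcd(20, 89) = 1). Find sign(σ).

Start at x=1: 1 → 20 → 44 → 79 → 67 → 5 → 11 → … (one orbit).
3 cycles of lengths [44, 44, 1].
With 3 cycles on 89 points, sign = (−1)^{89−3} = +1.
Check: (20/89) = +1 by Zolotarev.

+1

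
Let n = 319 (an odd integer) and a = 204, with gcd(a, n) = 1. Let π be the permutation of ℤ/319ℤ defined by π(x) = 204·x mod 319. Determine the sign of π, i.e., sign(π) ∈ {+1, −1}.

-1

Trace 233: π^k(233) = [233, 1, 204, 146, 117, 262, 175] for k=0..6.
π_204 has 58 disjoint cycles with lengths [10, 10, 10, 10, 10, 10, 10, 10, 10, 10, 10, 10, 10, 10, 10, 10, 10, 10, 10, 10, 10, 10, 10, 10, 10, 10, 10, 10, 10, 1, 1, 1, 1, 1, 1, 1, 1, 1, 1, 1, 1, 1, 1, 1, 1, 1, 1, 1, 1, 1, 1, 1, 1, 1, 1, 1, 1, 1] on {0,…,318}.
sign(π) = (−1)^{n − #cycles} = (−1)^{319−58} = (−1)^261 = -1.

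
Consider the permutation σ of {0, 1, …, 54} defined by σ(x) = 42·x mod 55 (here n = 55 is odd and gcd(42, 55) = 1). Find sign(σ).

Start at x=42: 42 → 4 → 3 → 16 → 12 → 9 → 48 → … (one orbit).
π_42 has 6 disjoint cycles with lengths [20, 20, 5, 5, 4, 1] on {0,…,54}.
sign(π) = (−1)^{n − #cycles} = (−1)^{55−6} = (−1)^49 = -1.
The Jacobi symbol (42|55) = -1 (Zolotarev) agrees.

-1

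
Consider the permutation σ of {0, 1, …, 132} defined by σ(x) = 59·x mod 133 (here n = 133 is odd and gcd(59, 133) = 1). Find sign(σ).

Orbit of 59 under x↦59x: [59, 23, 27, 130, 89, 64, 52]… (length divides ord_133(59)).
Cycle lengths of π_59 on ℤ/133ℤ: [18, 18, 18, 18, 18, 18, 18, 6, 1]; 9 cycles in total.
With 9 cycles on 133 points, sign = (−1)^{133−9} = +1.
(59|133)_J = +1 (Zolotarev's lemma cross-check).

+1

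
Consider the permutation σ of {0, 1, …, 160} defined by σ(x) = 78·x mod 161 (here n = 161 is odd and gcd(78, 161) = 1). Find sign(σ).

+1

Orbit of 85 under x↦78x: [85, 29, 8, 141, 50, 36, 71]… (length divides ord_161(78)).
Cycle lengths of π_78 on ℤ/161ℤ: [11, 11, 11, 11, 11, 11, 11, 11, 11, 11, 11, 11, 11, 11, 1, 1, 1, 1, 1, 1, 1]; 21 cycles in total.
Σ(ℓ_i−1) = 161−21 = 140; sign = (−1)^140 = +1.
Check: (78/161) = +1 by Zolotarev.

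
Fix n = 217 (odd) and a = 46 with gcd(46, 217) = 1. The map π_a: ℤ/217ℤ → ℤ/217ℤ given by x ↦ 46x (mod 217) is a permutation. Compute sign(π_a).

Trace 128: π^k(128) = [128, 29, 32, 170, 8, 151, 2] for k=0..6.
12 cycles of lengths [30, 30, 30, 30, 30, 30, 10, 10, 10, 3, 3, 1].
sign(π) = (−1)^{n − #cycles} = (−1)^{217−12} = (−1)^205 = -1.

-1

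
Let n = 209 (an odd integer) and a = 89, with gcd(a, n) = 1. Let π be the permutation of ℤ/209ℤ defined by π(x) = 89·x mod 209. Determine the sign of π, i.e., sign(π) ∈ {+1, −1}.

-1

Orbit of 144 under x↦89x: [144, 67, 111, 56, 177, 78, 45]… (length divides ord_209(89)).
Decompose π into cycles: lengths [18, 18, 18, 18, 18, 18, 18, 18, 18, 18, 18, 1, 1, 1, 1, 1, 1, 1, 1, 1, 1, 1] (22 cycles, including the fixed point 0).
sign(π) = (−1)^{n − #cycles} = (−1)^{209−22} = (−1)^187 = -1.
The Jacobi symbol (89|209) = -1 (Zolotarev) agrees.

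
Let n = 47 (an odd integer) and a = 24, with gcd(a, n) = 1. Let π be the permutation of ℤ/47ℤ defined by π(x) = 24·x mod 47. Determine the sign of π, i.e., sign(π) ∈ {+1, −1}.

Orbit of 36 under x↦24x: [36, 18, 9, 28, 14, 7, 27]… (length divides ord_47(24)).
Decompose π into cycles: lengths [23, 23, 1] (3 cycles, including the fixed point 0).
n − c = 47 − 3 = 44; sign = (−1)^44 = +1.
Via Zolotarev, sign(π_{24}) = (24|47) = +1.

+1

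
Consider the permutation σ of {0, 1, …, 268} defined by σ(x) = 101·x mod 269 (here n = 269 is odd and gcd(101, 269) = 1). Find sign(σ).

-1

Trace 80: π^k(80) = [80, 10, 203, 59, 41, 106, 215] for k=0..6.
2 cycles of lengths [268, 1].
n − c = 269 − 2 = 267; sign = (−1)^267 = -1.
Check: (101/269) = -1 by Zolotarev.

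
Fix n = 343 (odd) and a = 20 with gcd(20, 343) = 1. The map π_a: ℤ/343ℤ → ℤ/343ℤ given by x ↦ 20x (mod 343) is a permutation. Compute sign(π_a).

-1

Orbit of 239 under x↦20x: [239, 321, 246, 118, 302, 209, 64]… (length divides ord_343(20)).
The orbit structure of x ↦ 20x mod 343: 10 orbits of sizes [98, 98, 98, 14, 14, 14, 2, 2, 2, 1].
With 10 cycles on 343 points, sign = (−1)^{343−10} = -1.
The Jacobi symbol (20|343) = -1 (Zolotarev) agrees.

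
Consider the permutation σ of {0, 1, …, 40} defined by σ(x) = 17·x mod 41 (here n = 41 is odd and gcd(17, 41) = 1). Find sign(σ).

-1

Start at x=9: 9 → 30 → 18 → 19 → 36 → 38 → 31 → … (one orbit).
The orbit structure of x ↦ 17x mod 41: 2 orbits of sizes [40, 1].
2 cycles on 41: each ℓ→(−1)^(ℓ−1), product (−1)^39 = -1.
Via Zolotarev, sign(π_{17}) = (17|41) = -1.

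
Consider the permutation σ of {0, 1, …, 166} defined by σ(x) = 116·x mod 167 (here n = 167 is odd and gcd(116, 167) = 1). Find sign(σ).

+1

Orbit of 2 under x↦116x: [2, 65, 25, 61, 62, 11, 107]… (length divides ord_167(116)).
π_116 has 3 disjoint cycles with lengths [83, 83, 1] on {0,…,166}.
n − c = 167 − 3 = 164; sign = (−1)^164 = +1.
The Jacobi symbol (116|167) = +1 (Zolotarev) agrees.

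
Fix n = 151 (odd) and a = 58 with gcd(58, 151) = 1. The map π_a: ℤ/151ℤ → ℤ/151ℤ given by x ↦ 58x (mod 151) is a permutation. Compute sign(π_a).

+1

Trace 124: π^k(124) = [124, 95, 74, 64, 88, 121, 72] for k=0..6.
3 cycles of lengths [75, 75, 1].
n − c = 151 − 3 = 148; sign = (−1)^148 = +1.
The Jacobi symbol (58|151) = +1 (Zolotarev) agrees.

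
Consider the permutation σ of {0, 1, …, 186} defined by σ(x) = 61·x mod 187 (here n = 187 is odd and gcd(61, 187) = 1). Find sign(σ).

Trace 62: π^k(62) = [62, 42, 131, 137, 129, 15, 167] for k=0..6.
Cycle lengths of π_61 on ℤ/187ℤ: [80, 80, 16, 10, 1]; 5 cycles in total.
With 5 cycles on 187 points, sign = (−1)^{187−5} = +1.
(61|187)_J = +1 (Zolotarev's lemma cross-check).

+1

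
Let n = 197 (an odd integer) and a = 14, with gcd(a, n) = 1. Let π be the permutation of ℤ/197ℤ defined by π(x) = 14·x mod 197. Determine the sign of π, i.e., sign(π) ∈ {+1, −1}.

Orbit of 183 under x↦14x: [183, 1, 14, 196]… (length divides ord_197(14)).
Cycle lengths of π_14 on ℤ/197ℤ: [4, 4, 4, 4, 4, 4, 4, 4, 4, 4, 4, 4, 4, 4, 4, 4, 4, 4, 4, 4, 4, 4, 4, 4, 4, 4, 4, 4, 4, 4, 4, 4, 4, 4, 4, 4, 4, 4, 4, 4, 4, 4, 4, 4, 4, 4, 4, 4, 4, 1]; 50 cycles in total.
197 − 50 = 147 transpositions; sign(π) = (−1)^147 = -1.
Check: (14/197) = -1 by Zolotarev.

-1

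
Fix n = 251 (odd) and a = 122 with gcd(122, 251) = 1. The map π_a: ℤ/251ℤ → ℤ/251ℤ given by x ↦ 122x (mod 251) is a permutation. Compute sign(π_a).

+1

Trace 192: π^k(192) = [192, 81, 93, 51, 198, 60, 41] for k=0..6.
π_122 has 3 disjoint cycles with lengths [125, 125, 1] on {0,…,250}.
n − c = 251 − 3 = 248; sign = (−1)^248 = +1.
Zolotarev: (122|251) = +1, matching the cycle-count sign.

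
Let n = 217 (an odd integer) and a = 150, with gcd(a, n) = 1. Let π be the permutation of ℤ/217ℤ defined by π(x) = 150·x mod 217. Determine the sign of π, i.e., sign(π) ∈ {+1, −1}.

+1

Trace 1: π^k(1) = [1, 150, 149, 216, 67, 68] for k=0..5.
The orbit structure of x ↦ 150x mod 217: 37 orbits of sizes [6, 6, 6, 6, 6, 6, 6, 6, 6, 6, 6, 6, 6, 6, 6, 6, 6, 6, 6, 6, 6, 6, 6, 6, 6, 6, 6, 6, 6, 6, 6, 6, 6, 6, 6, 6, 1].
217 − 37 = 180 transpositions; sign(π) = (−1)^180 = +1.
(150|217)_J = +1 (Zolotarev's lemma cross-check).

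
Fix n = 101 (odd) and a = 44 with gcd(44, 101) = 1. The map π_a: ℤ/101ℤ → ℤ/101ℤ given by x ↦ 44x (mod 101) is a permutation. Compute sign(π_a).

-1

Start at x=65: 65 → 32 → 95 → 39 → 100 → 57 → 84 → … (one orbit).
π_44 has 6 disjoint cycles with lengths [20, 20, 20, 20, 20, 1] on {0,…,100}.
n − c = 101 − 6 = 95; sign = (−1)^95 = -1.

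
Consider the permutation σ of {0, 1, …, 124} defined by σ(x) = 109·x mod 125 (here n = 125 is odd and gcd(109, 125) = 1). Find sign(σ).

+1

Start at x=29: 29 → 36 → 49 → 91 → 44 → 46 → 14 → … (one orbit).
7 cycles of lengths [50, 50, 10, 10, 2, 2, 1].
sign(π) = (−1)^{n − #cycles} = (−1)^{125−7} = (−1)^118 = +1.
(109|125)_J = +1 (Zolotarev's lemma cross-check).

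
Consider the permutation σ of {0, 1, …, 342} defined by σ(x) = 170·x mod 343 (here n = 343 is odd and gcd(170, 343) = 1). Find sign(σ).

Start at x=277: 277 → 99 → 23 → 137 → 309 → 51 → 95 → … (one orbit).
The orbit structure of x ↦ 170x mod 343: 7 orbits of sizes [147, 147, 21, 21, 3, 3, 1].
343 − 7 = 336 transpositions; sign(π) = (−1)^336 = +1.

+1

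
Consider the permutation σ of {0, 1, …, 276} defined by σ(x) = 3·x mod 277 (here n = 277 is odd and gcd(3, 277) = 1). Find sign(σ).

+1

Start at x=185: 185 → 1 → 3 → 9 → 27 → 81 → 243 → … (one orbit).
Decompose π into cycles: lengths [69, 69, 69, 69, 1] (5 cycles, including the fixed point 0).
277 − 5 = 272 transpositions; sign(π) = (−1)^272 = +1.
The Jacobi symbol (3|277) = +1 (Zolotarev) agrees.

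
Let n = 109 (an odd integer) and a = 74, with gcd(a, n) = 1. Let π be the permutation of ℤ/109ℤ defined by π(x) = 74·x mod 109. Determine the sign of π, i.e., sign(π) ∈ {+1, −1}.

+1

Orbit of 108 under x↦74x: [108, 35, 83, 38, 87, 7, 82]… (length divides ord_109(74)).
π_74 has 3 disjoint cycles with lengths [54, 54, 1] on {0,…,108}.
109 − 3 = 106 transpositions; sign(π) = (−1)^106 = +1.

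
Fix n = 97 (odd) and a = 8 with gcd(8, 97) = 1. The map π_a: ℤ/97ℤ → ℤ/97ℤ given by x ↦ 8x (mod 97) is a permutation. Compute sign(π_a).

Start at x=75: 75 → 18 → 47 → 85 → 1 → 8 → 64 → … (one orbit).
Cycle lengths of π_8 on ℤ/97ℤ: [16, 16, 16, 16, 16, 16, 1]; 7 cycles in total.
With 7 cycles on 97 points, sign = (−1)^{97−7} = +1.

+1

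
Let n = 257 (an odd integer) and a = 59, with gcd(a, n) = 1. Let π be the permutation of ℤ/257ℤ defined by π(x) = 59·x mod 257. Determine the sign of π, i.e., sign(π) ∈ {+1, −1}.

Orbit of 168 under x↦59x: [168, 146, 133, 137, 116, 162, 49]… (length divides ord_257(59)).
π_59 has 3 disjoint cycles with lengths [128, 128, 1] on {0,…,256}.
3 cycles on 257: each ℓ→(−1)^(ℓ−1), product (−1)^254 = +1.

+1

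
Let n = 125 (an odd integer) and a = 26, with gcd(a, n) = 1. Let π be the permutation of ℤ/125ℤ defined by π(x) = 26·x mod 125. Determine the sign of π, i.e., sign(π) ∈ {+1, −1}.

Orbit of 101 under x↦26x: [101, 1, 26, 51, 76]… (length divides ord_125(26)).
45 cycles of lengths [5, 5, 5, 5, 5, 5, 5, 5, 5, 5, 5, 5, 5, 5, 5, 5, 5, 5, 5, 5, 1, 1, 1, 1, 1, 1, 1, 1, 1, 1, 1, 1, 1, 1, 1, 1, 1, 1, 1, 1, 1, 1, 1, 1, 1].
With 45 cycles on 125 points, sign = (−1)^{125−45} = +1.

+1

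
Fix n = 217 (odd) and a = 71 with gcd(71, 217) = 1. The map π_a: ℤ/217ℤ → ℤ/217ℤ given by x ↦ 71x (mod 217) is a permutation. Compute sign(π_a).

+1

Trace 71: π^k(71) = [71, 50, 78, 113, 211, 8, 134] for k=0..6.
The orbit structure of x ↦ 71x mod 217: 21 orbits of sizes [15, 15, 15, 15, 15, 15, 15, 15, 15, 15, 15, 15, 15, 15, 1, 1, 1, 1, 1, 1, 1].
With 21 cycles on 217 points, sign = (−1)^{217−21} = +1.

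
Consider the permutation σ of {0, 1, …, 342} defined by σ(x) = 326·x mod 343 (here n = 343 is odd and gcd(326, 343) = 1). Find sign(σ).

Trace 72: π^k(72) = [72, 148, 228, 240, 36, 74, 114] for k=0..6.
Cycle type of π: 147×2 + 21×2 + 3×2 + 1; total 7 cycles.
Σ(ℓ_i−1) = 343−7 = 336; sign = (−1)^336 = +1.

+1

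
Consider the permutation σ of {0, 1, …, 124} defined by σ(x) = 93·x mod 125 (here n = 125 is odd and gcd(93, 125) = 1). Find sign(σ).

Orbit of 82 under x↦93x: [82, 1, 93, 24, 107, 76, 68]… (length divides ord_125(93)).
Cycle lengths of π_93 on ℤ/125ℤ: [20, 20, 20, 20, 20, 4, 4, 4, 4, 4, 4, 1]; 12 cycles in total.
12 cycles on 125: each ℓ→(−1)^(ℓ−1), product (−1)^113 = -1.
(93|125)_J = -1 (Zolotarev's lemma cross-check).

-1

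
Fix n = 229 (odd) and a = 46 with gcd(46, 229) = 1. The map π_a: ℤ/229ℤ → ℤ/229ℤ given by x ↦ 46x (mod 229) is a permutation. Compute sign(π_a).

+1

Orbit of 144 under x↦46x: [144, 212, 134, 210, 42, 100, 20]… (length divides ord_229(46)).
The orbit structure of x ↦ 46x mod 229: 3 orbits of sizes [114, 114, 1].
3 cycles on 229: each ℓ→(−1)^(ℓ−1), product (−1)^226 = +1.
Via Zolotarev, sign(π_{46}) = (46|229) = +1.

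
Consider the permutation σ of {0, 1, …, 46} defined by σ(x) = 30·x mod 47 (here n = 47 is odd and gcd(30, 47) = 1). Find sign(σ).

Start at x=46: 46 → 17 → 40 → 25 → 45 → 34 → 33 → … (one orbit).
The orbit structure of x ↦ 30x mod 47: 2 orbits of sizes [46, 1].
With 2 cycles on 47 points, sign = (−1)^{47−2} = -1.

-1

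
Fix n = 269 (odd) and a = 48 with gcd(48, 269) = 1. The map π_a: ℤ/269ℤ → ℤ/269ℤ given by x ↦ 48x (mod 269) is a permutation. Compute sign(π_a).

-1

Orbit of 105 under x↦48x: [105, 198, 89, 237, 78, 247, 20]… (length divides ord_269(48)).
Decompose π into cycles: lengths [268, 1] (2 cycles, including the fixed point 0).
With 2 cycles on 269 points, sign = (−1)^{269−2} = -1.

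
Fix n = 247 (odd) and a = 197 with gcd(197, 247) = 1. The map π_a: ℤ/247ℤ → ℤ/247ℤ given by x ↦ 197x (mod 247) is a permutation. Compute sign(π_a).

Start at x=229: 229 → 159 → 201 → 77 → 102 → 87 → 96 → … (one orbit).
Cycle lengths of π_197 on ℤ/247ℤ: [12, 12, 12, 12, 12, 12, 12, 12, 12, 12, 12, 12, 12, 12, 12, 12, 12, 12, 12, 3, 3, 3, 3, 3, 3, 1]; 26 cycles in total.
n − c = 247 − 26 = 221; sign = (−1)^221 = -1.

-1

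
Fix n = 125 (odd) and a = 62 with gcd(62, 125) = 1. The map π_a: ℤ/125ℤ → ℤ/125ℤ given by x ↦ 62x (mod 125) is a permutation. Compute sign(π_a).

-1

Trace 43: π^k(43) = [43, 41, 42, 104, 73, 26, 112] for k=0..6.
The orbit structure of x ↦ 62x mod 125: 4 orbits of sizes [100, 20, 4, 1].
With 4 cycles on 125 points, sign = (−1)^{125−4} = -1.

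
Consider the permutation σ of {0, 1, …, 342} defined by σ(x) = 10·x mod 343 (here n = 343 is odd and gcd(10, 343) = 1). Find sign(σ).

-1

Trace 291: π^k(291) = [291, 166, 288, 136, 331, 223, 172] for k=0..6.
Cycle type of π: 294 + 42 + 6 + 1; total 4 cycles.
4 cycles on 343: each ℓ→(−1)^(ℓ−1), product (−1)^339 = -1.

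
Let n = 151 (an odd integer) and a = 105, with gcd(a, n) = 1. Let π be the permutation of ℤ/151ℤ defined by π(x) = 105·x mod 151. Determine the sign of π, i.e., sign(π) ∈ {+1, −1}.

+1

Start at x=76: 76 → 128 → 1 → 105 → 2 → 59 → 4 → … (one orbit).
Cycle lengths of π_105 on ℤ/151ℤ: [15, 15, 15, 15, 15, 15, 15, 15, 15, 15, 1]; 11 cycles in total.
sign(π) = (−1)^{n − #cycles} = (−1)^{151−11} = (−1)^140 = +1.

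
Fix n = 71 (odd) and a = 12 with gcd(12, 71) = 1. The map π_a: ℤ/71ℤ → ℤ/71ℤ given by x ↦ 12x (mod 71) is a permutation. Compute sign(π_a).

Orbit of 29 under x↦12x: [29, 64, 58, 57, 45, 43, 19]… (length divides ord_71(12)).
Cycle lengths of π_12 on ℤ/71ℤ: [35, 35, 1]; 3 cycles in total.
3 cycles on 71: each ℓ→(−1)^(ℓ−1), product (−1)^68 = +1.
The Jacobi symbol (12|71) = +1 (Zolotarev) agrees.

+1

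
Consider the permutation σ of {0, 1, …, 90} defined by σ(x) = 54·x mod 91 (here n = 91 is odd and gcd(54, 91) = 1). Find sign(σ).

+1

Orbit of 83 under x↦54x: [83, 23, 59, 1, 54, 4, 34]… (length divides ord_91(54)).
The orbit structure of x ↦ 54x mod 91: 9 orbits of sizes [12, 12, 12, 12, 12, 12, 12, 6, 1].
91 − 9 = 82 transpositions; sign(π) = (−1)^82 = +1.
Zolotarev: (54|91) = +1, matching the cycle-count sign.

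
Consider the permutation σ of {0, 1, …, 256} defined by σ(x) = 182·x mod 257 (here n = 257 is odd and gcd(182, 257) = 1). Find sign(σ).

-1

Orbit of 33 under x↦182x: [33, 95, 71, 72, 254, 225, 87]… (length divides ord_257(182)).
Decompose π into cycles: lengths [256, 1] (2 cycles, including the fixed point 0).
2 cycles on 257: each ℓ→(−1)^(ℓ−1), product (−1)^255 = -1.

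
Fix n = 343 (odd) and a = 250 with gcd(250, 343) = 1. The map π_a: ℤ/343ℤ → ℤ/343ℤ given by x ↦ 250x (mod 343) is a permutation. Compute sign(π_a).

Orbit of 87 under x↦250x: [87, 141, 264, 144, 328, 23, 262]… (length divides ord_343(250)).
Cycle lengths of π_250 on ℤ/343ℤ: [294, 42, 6, 1]; 4 cycles in total.
Σ(ℓ_i−1) = 343−4 = 339; sign = (−1)^339 = -1.

-1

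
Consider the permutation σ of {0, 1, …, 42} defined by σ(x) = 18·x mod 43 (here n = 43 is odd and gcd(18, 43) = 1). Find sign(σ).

-1

Start at x=17: 17 → 5 → 4 → 29 → 6 → 22 → 9 → … (one orbit).
2 cycles of lengths [42, 1].
2 cycles on 43: each ℓ→(−1)^(ℓ−1), product (−1)^41 = -1.
The Jacobi symbol (18|43) = -1 (Zolotarev) agrees.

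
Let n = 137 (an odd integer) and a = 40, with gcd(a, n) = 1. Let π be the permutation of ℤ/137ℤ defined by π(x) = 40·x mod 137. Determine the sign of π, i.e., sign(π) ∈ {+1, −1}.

Start at x=92: 92 → 118 → 62 → 14 → 12 → 69 → 20 → … (one orbit).
2 cycles of lengths [136, 1].
Σ(ℓ_i−1) = 137−2 = 135; sign = (−1)^135 = -1.

-1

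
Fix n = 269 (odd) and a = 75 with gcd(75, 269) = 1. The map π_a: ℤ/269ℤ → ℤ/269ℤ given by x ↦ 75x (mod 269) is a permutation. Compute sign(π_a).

Start at x=211: 211 → 223 → 47 → 28 → 217 → 135 → 172 → … (one orbit).
The orbit structure of x ↦ 75x mod 269: 2 orbits of sizes [268, 1].
sign(π) = (−1)^{n − #cycles} = (−1)^{269−2} = (−1)^267 = -1.

-1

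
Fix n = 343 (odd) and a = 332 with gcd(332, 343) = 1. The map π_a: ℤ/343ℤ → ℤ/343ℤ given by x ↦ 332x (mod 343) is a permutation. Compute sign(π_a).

-1

Start at x=309: 309 → 31 → 2 → 321 → 242 → 82 → 127 → … (one orbit).
4 cycles of lengths [294, 42, 6, 1].
n − c = 343 − 4 = 339; sign = (−1)^339 = -1.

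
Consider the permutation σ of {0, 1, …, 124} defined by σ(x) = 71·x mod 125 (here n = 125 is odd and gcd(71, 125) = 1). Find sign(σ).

Orbit of 21 under x↦71x: [21, 116, 111, 6, 51, 121, 91]… (length divides ord_125(71)).
The orbit structure of x ↦ 71x mod 125: 13 orbits of sizes [25, 25, 25, 25, 5, 5, 5, 5, 1, 1, 1, 1, 1].
sign(π) = (−1)^{n − #cycles} = (−1)^{125−13} = (−1)^112 = +1.

+1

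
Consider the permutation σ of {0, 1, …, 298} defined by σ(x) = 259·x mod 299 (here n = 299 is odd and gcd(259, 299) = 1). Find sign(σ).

Start at x=233: 233 → 248 → 246 → 27 → 116 → 144 → 220 → … (one orbit).
π_259 has 21 disjoint cycles with lengths [22, 22, 22, 22, 22, 22, 22, 22, 22, 22, 22, 22, 11, 11, 2, 2, 2, 2, 2, 2, 1] on {0,…,298}.
Σ(ℓ_i−1) = 299−21 = 278; sign = (−1)^278 = +1.

+1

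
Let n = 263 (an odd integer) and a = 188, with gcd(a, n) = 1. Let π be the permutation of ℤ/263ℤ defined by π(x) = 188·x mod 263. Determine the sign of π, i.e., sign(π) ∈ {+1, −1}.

Start at x=58: 58 → 121 → 130 → 244 → 110 → 166 → 174 → … (one orbit).
Cycle type of π: 262 + 1; total 2 cycles.
263 − 2 = 261 transpositions; sign(π) = (−1)^261 = -1.

-1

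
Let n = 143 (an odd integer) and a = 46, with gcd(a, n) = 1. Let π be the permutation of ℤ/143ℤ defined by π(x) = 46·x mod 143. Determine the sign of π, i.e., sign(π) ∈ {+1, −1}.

+1

Trace 48: π^k(48) = [48, 63, 38, 32, 42, 73, 69] for k=0..6.
Cycle lengths of π_46 on ℤ/143ℤ: [60, 60, 12, 10, 1]; 5 cycles in total.
5 cycles on 143: each ℓ→(−1)^(ℓ−1), product (−1)^138 = +1.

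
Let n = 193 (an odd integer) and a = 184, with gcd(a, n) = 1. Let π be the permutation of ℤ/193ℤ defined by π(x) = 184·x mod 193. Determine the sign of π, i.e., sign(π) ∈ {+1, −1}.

+1

Orbit of 192 under x↦184x: [192, 9, 112, 150, 1, 184, 81]… (length divides ord_193(184)).
Cycle lengths of π_184 on ℤ/193ℤ: [8, 8, 8, 8, 8, 8, 8, 8, 8, 8, 8, 8, 8, 8, 8, 8, 8, 8, 8, 8, 8, 8, 8, 8, 1]; 25 cycles in total.
n − c = 193 − 25 = 168; sign = (−1)^168 = +1.
Check: (184/193) = +1 by Zolotarev.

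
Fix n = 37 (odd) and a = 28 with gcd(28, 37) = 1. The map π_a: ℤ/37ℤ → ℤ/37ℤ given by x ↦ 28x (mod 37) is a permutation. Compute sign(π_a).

+1

Orbit of 12 under x↦28x: [12, 3, 10, 21, 33, 36, 9]… (length divides ord_37(28)).
3 cycles of lengths [18, 18, 1].
n − c = 37 − 3 = 34; sign = (−1)^34 = +1.
(28|37)_J = +1 (Zolotarev's lemma cross-check).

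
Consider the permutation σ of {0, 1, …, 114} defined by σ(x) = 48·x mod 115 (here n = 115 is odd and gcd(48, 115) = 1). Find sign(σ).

Trace 93: π^k(93) = [93, 94, 27, 31, 108, 9, 87] for k=0..6.
6 cycles of lengths [44, 44, 11, 11, 4, 1].
sign(π) = (−1)^{n − #cycles} = (−1)^{115−6} = (−1)^109 = -1.

-1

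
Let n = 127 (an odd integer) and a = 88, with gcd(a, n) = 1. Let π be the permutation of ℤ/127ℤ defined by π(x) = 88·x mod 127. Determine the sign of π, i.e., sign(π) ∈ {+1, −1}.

+1

Start at x=36: 36 → 120 → 19 → 21 → 70 → 64 → 44 → … (one orbit).
Cycle lengths of π_88 on ℤ/127ℤ: [63, 63, 1]; 3 cycles in total.
n − c = 127 − 3 = 124; sign = (−1)^124 = +1.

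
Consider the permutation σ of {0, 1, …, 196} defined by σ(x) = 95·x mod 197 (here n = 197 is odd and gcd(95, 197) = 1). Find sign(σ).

Orbit of 132 under x↦95x: [132, 129, 41, 152, 59, 89, 181]… (length divides ord_197(95)).
Decompose π into cycles: lengths [196, 1] (2 cycles, including the fixed point 0).
n − c = 197 − 2 = 195; sign = (−1)^195 = -1.

-1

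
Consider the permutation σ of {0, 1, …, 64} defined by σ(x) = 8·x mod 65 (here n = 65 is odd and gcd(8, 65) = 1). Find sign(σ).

+1

Orbit of 1 under x↦8x: [1, 8, 64, 57]… (length divides ord_65(8)).
Cycle type of π: 4×16 + 1; total 17 cycles.
With 17 cycles on 65 points, sign = (−1)^{65−17} = +1.
Zolotarev: (8|65) = +1, matching the cycle-count sign.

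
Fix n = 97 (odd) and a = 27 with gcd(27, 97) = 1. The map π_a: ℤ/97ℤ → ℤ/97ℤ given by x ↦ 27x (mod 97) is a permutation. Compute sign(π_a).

+1

Trace 50: π^k(50) = [50, 89, 75, 85, 64, 79, 96] for k=0..6.
The orbit structure of x ↦ 27x mod 97: 7 orbits of sizes [16, 16, 16, 16, 16, 16, 1].
With 7 cycles on 97 points, sign = (−1)^{97−7} = +1.
Via Zolotarev, sign(π_{27}) = (27|97) = +1.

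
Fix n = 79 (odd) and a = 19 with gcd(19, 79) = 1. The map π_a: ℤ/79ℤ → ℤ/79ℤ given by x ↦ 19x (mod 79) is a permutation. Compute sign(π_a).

Trace 40: π^k(40) = [40, 49, 62, 72, 25, 1, 19] for k=0..6.
3 cycles of lengths [39, 39, 1].
3 cycles on 79: each ℓ→(−1)^(ℓ−1), product (−1)^76 = +1.

+1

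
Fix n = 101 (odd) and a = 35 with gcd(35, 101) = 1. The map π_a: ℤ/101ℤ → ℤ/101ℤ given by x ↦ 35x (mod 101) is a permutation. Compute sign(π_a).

Trace 17: π^k(17) = [17, 90, 19, 59, 45, 60, 80] for k=0..6.
Decompose π into cycles: lengths [100, 1] (2 cycles, including the fixed point 0).
sign(π) = (−1)^{n − #cycles} = (−1)^{101−2} = (−1)^99 = -1.
Zolotarev: (35|101) = -1, matching the cycle-count sign.

-1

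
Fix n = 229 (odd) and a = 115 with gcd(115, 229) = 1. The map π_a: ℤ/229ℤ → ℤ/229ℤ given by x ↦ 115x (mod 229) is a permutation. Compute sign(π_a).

-1

Trace 101: π^k(101) = [101, 165, 197, 213, 221, 225, 227] for k=0..6.
The orbit structure of x ↦ 115x mod 229: 4 orbits of sizes [76, 76, 76, 1].
n − c = 229 − 4 = 225; sign = (−1)^225 = -1.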